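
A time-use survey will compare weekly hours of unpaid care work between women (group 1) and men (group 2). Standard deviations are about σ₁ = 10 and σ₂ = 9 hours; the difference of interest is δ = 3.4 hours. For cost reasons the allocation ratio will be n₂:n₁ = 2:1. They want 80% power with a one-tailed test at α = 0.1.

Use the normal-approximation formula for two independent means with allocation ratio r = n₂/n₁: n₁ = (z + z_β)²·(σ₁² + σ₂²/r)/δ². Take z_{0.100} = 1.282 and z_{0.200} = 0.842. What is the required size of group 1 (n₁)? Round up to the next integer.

n₁ = 55

n₁ = (z_α + z_β)² · (σ₁² + σ₂²/r) / δ²
   = (1.282 + 0.842)² · (10² + 9²/2) / 3.4²
   = 4.5114 · (100 + 40.5) / 11.56
   = 4.5114 · 140.5 / 11.56
   = 54.83
Round up → n₁ = 55; n₂ = r·n₁ = 2 × 55 = 110.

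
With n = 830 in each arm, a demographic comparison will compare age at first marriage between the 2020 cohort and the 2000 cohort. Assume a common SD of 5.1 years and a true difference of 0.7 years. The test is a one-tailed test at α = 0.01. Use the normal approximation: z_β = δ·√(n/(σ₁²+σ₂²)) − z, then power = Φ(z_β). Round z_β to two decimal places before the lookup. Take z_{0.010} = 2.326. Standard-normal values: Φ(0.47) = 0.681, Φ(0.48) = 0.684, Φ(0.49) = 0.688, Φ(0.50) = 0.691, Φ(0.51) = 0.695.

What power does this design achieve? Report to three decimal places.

Power ≈ 0.681

z_β = δ·√(n/(σ₁²+σ₂²)) − z_α
    = 0.7 · √(830/52.02) − 2.326
    = 0.7 · 3.99442 − 2.326
    = 2.7961 − 2.326 = 0.4701 → 0.47
Power = Φ(0.47) = 0.681.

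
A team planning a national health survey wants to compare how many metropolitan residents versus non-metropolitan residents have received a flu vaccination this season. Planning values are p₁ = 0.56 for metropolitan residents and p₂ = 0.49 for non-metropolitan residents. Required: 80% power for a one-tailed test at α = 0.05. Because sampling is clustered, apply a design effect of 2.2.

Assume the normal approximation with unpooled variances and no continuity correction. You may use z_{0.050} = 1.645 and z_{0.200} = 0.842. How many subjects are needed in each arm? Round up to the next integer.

n = 1379 per group

n = (z_α + z_β)² · [p₁(1−p₁) + p₂(1−p₂)] / (p₁ − p₂)²
  = (1.645 + 0.842)² · (0.56·0.44 + 0.49·0.51) / (0.07)²
  = (2.487)² · (0.2464 + 0.2499) / 0.0049
  = 6.1852 · 0.4963 / 0.0049
  = 626.47
Design effect: 2.2 × 626.47 = 1378.23.
Round up → n = 1379 per group.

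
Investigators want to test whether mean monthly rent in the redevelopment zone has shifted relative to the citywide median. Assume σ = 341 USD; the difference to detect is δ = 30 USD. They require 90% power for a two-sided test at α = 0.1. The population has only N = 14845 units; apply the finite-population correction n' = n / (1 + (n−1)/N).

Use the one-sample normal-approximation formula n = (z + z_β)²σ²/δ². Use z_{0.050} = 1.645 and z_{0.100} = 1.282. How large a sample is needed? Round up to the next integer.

n = 1031

n = (z_{α/2} + z_β)² · σ² / δ²
  = (1.645 + 1.282)² · 341² / 30²
  = 8.5673 · 116281 / 900
  = 1106.91
Finite-population correction (N = 14845): 1106.91 / (1 + (1106.91 − 1)/14845) = 1030.16.
Round up → n = 1031.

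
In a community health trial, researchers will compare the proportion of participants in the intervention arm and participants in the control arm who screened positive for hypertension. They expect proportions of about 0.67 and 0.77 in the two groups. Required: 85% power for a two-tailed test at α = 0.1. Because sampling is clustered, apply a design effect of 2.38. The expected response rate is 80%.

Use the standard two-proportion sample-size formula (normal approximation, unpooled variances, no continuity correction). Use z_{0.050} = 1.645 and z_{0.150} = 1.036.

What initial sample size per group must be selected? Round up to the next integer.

n = 852 per group

n = (z_{α/2} + z_β)² · [p₁(1−p₁) + p₂(1−p₂)] / (p₁ − p₂)²
  = (1.645 + 1.036)² · (0.67·0.33 + 0.77·0.23) / (-0.10)²
  = (2.681)² · (0.2211 + 0.1771) / 0.0100
  = 7.1878 · 0.3982 / 0.0100
  = 286.22
Design effect: 2.38 × 286.22 = 681.20.
Adjust for 80% response: 681.20 / 0.80 = 851.49.
Round up → n = 852 per group.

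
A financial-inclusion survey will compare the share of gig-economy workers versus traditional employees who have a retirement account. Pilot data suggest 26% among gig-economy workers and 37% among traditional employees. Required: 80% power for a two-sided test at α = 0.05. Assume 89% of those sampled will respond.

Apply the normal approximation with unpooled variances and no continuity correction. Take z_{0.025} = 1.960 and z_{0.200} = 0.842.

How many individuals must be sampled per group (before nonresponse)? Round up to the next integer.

n = (z_{α/2} + z_β)² · [p₁(1−p₁) + p₂(1−p₂)] / (p₁ − p₂)²
  = (1.960 + 0.842)² · (0.26·0.74 + 0.37·0.63) / (-0.11)²
  = (2.802)² · (0.1924 + 0.2331) / 0.0121
  = 7.8512 · 0.4255 / 0.0121
  = 276.09
Adjust for 89% response: 276.09 / 0.89 = 310.21.
Round up → n = 311 per group.

n = 311 per group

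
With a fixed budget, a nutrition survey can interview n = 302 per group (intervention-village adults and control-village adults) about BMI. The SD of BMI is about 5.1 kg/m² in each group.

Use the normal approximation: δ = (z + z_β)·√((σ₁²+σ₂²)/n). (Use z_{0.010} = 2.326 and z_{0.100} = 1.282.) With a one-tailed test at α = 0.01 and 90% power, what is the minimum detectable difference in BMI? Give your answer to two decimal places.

δ = (z_α + z_β) · √((σ₁²+σ₂²)/n)
  = (2.326 + 1.282) · √(52.02/302)
  = 3.608 · √0.17225
  = 3.608 · 0.4150
  = 1.4974

Minimum detectable difference ≈ 1.50 kg/m²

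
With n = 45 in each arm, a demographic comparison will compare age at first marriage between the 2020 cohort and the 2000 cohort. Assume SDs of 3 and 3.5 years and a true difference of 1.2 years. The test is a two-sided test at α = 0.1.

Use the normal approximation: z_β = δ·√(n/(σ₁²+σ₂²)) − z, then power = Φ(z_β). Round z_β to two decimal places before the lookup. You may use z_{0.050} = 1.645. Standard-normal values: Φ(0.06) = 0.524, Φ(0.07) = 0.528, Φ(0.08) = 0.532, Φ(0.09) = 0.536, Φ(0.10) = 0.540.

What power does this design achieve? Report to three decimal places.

z_β = δ·√(n/(σ₁²+σ₂²)) − z_{α/2}
    = 1.2 · √(45/21.25) − 1.645
    = 1.2 · 1.45521 − 1.645
    = 1.7463 − 1.645 = 0.1013 → 0.10
Power = Φ(0.10) = 0.540.

Power ≈ 0.540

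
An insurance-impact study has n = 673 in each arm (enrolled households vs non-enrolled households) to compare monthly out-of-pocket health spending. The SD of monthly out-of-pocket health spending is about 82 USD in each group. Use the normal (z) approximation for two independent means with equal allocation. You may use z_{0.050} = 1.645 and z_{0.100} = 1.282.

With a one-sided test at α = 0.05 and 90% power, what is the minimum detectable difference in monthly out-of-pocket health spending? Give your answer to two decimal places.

δ = (z_α + z_β) · √((σ₁²+σ₂²)/n)
  = (1.645 + 1.282) · √(13448/673)
  = 2.927 · √19.9822
  = 2.927 · 4.4701
  = 13.0841

Minimum detectable difference ≈ 13.08 USD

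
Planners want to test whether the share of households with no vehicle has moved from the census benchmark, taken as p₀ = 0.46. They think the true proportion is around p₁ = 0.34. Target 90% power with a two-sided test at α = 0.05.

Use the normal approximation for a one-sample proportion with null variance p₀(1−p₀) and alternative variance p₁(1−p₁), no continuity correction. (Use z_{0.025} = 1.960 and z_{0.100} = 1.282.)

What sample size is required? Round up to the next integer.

n = [z_{α/2}·√(p₀q₀) + z_β·√(p₁q₁)]² / (p₁ − p₀)²
  = [1.960·√(0.46·0.54) + 1.282·√(0.34·0.66)]² / (-0.12)²
  = [1.960·0.4984 + 1.282·0.4737]² / 0.0144
  = [1.5842]² / 0.0144
  = 174.27
Round up → n = 175.

n = 175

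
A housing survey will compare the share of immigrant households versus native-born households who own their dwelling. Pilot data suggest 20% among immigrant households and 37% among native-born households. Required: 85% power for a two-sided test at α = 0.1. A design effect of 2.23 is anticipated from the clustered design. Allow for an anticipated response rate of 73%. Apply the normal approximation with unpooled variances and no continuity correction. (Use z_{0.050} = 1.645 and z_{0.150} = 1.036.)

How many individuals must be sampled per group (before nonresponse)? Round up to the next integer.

n = (z_{α/2} + z_β)² · [p₁(1−p₁) + p₂(1−p₂)] / (p₁ − p₂)²
  = (1.645 + 1.036)² · (0.20·0.80 + 0.37·0.63) / (-0.17)²
  = (2.681)² · (0.1600 + 0.2331) / 0.0289
  = 7.1878 · 0.3931 / 0.0289
  = 97.77
Design effect: 2.23 × 97.77 = 218.02.
Adjust for 73% response: 218.02 / 0.73 = 298.66.
Round up → n = 299 per group.

n = 299 per group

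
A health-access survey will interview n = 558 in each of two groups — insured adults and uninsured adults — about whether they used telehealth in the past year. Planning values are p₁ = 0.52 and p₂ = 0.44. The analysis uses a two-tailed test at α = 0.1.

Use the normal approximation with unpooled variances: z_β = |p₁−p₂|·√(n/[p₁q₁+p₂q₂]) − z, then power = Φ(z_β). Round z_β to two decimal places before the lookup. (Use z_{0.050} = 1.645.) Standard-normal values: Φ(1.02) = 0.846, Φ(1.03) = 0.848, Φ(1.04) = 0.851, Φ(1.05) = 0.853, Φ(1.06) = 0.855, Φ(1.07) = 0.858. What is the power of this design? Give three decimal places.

z_β = |p₁−p₂|·√(n/[p₁q₁+p₂q₂]) − z_{α/2}
    = 0.08 · √(558/0.4960) − 1.645
    = 0.08 · 33.5410 − 1.645
    = 2.6833 − 1.645 = 1.0383 → 1.04
Power = Φ(1.04) = 0.851.

Power ≈ 0.851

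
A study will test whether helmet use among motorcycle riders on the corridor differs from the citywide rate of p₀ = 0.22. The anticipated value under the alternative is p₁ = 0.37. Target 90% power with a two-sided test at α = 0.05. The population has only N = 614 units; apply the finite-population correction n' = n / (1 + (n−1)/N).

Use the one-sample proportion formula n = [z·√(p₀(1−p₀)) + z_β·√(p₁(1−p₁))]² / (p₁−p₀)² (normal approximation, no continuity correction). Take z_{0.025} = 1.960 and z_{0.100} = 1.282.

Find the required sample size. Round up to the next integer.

n = 80

n = [z_{α/2}·√(p₀q₀) + z_β·√(p₁q₁)]² / (p₁ − p₀)²
  = [1.960·√(0.22·0.78) + 1.282·√(0.37·0.63)]² / (0.15)²
  = [1.960·0.4142 + 1.282·0.4828]² / 0.0225
  = [1.4309]² / 0.0225
  = 91.00
Finite-population correction (N = 614): 91.00 / (1 + (91.00 − 1)/614) = 79.36.
Round up → n = 80.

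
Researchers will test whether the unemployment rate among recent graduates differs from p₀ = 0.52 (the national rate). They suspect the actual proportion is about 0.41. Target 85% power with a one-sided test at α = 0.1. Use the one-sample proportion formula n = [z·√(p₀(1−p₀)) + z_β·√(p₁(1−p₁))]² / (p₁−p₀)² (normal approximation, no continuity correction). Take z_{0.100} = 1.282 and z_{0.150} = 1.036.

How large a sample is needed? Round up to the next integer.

n = 110

n = [z_α·√(p₀q₀) + z_β·√(p₁q₁)]² / (p₁ − p₀)²
  = [1.282·√(0.52·0.48) + 1.036·√(0.41·0.59)]² / (-0.11)²
  = [1.282·0.4996 + 1.036·0.4918]² / 0.0121
  = [1.1500]² / 0.0121
  = 109.30
Round up → n = 110.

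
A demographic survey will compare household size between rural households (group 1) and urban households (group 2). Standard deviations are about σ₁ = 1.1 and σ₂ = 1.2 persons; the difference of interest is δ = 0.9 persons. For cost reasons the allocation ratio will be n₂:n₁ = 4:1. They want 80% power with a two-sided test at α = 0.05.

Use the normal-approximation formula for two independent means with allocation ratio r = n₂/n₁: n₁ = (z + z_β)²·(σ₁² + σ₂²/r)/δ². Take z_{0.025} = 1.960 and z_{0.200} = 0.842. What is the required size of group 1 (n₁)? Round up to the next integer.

n₁ = 16

n₁ = (z_{α/2} + z_β)² · (σ₁² + σ₂²/r) / δ²
   = (1.960 + 0.842)² · (1.1² + 1.2²/4) / 0.9²
   = 7.8512 · (1.21 + 0.36) / 0.81
   = 7.8512 · 1.57 / 0.81
   = 15.22
Round up → n₁ = 16; n₂ = r·n₁ = 4 × 16 = 64.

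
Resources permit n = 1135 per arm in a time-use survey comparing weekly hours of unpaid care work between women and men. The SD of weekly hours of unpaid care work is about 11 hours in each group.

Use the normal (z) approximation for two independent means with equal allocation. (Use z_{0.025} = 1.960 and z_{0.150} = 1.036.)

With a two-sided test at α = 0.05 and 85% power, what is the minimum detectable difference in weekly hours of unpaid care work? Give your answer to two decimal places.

δ = (z_{α/2} + z_β) · √((σ₁²+σ₂²)/n)
  = (1.960 + 1.036) · √(242/1135)
  = 2.996 · √0.21322
  = 2.996 · 0.4618
  = 1.3834

Minimum detectable difference ≈ 1.38 hours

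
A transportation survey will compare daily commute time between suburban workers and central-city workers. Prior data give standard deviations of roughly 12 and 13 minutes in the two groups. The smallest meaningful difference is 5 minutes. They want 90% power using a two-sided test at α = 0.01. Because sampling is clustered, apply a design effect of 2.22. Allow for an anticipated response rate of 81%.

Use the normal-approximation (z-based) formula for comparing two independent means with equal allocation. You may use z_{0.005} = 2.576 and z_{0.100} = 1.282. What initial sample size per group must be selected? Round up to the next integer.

n = (z_{α/2} + z_β)² · (σ₁² + σ₂²) / δ²
  = (2.576 + 1.282)² · (12² + 13² = 313) / 5²
  = 14.8842 · 313 / 25
  = 186.35
Design effect: 2.22 × 186.35 = 413.70.
Adjust for 81% response: 413.70 / 0.81 = 510.74.
Round up → n = 511 per group.

n = 511 per group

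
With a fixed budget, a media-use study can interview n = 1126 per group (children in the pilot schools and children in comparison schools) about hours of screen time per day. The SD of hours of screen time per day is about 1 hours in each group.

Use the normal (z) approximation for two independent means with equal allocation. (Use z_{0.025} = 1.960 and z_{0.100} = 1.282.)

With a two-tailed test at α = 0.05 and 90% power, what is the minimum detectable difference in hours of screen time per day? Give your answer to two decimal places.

δ = (z_{α/2} + z_β) · √((σ₁²+σ₂²)/n)
  = (1.960 + 1.282) · √(2/1126)
  = 3.242 · √0.00178
  = 3.242 · 0.0421
  = 0.1366

Minimum detectable difference ≈ 0.14 hours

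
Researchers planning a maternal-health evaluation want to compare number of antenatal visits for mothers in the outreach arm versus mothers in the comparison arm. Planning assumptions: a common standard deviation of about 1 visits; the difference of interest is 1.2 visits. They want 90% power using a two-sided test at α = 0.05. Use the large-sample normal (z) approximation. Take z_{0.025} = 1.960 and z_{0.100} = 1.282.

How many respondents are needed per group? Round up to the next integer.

n = 15 per group

n = (z_{α/2} + z_β)² · (σ₁² + σ₂²) / δ²
  = (1.960 + 1.282)² · (2·1² = 2) / 1.2²
  = 10.5106 · 2 / 1.44
  = 14.60
Round up → n = 15 per group.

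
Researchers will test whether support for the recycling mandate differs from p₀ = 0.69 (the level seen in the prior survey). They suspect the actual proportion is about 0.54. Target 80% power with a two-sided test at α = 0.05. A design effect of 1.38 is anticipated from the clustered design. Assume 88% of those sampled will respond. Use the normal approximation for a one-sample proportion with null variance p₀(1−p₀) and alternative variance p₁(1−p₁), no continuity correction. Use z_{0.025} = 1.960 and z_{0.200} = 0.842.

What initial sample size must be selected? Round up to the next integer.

n = [z_{α/2}·√(p₀q₀) + z_β·√(p₁q₁)]² / (p₁ − p₀)²
  = [1.960·√(0.69·0.31) + 0.842·√(0.54·0.46)]² / (-0.15)²
  = [1.960·0.4625 + 0.842·0.4984]² / 0.0225
  = [1.3261]² / 0.0225
  = 78.16
Design effect: 1.38 × 78.16 = 107.86.
Adjust for 88% response: 107.86 / 0.88 = 122.57.
Round up → n = 123.

n = 123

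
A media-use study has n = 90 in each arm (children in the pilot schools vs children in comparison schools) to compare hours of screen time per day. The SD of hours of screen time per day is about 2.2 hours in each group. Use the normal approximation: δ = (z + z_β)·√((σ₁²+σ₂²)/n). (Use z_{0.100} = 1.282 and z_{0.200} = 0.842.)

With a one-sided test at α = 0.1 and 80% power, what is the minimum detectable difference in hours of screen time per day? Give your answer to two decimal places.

δ = (z_α + z_β) · √((σ₁²+σ₂²)/n)
  = (1.282 + 0.842) · √(9.68/90)
  = 2.124 · √0.10756
  = 2.124 · 0.3280
  = 0.6966

Minimum detectable difference ≈ 0.70 hours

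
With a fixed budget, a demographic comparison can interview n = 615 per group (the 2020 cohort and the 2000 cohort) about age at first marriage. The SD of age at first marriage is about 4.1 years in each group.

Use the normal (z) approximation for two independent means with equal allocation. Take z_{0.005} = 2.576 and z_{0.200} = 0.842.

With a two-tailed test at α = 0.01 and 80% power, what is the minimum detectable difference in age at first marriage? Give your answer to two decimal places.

Minimum detectable difference ≈ 0.80 years

δ = (z_{α/2} + z_β) · √((σ₁²+σ₂²)/n)
  = (2.576 + 0.842) · √(33.62/615)
  = 3.418 · √0.05467
  = 3.418 · 0.2338
  = 0.7992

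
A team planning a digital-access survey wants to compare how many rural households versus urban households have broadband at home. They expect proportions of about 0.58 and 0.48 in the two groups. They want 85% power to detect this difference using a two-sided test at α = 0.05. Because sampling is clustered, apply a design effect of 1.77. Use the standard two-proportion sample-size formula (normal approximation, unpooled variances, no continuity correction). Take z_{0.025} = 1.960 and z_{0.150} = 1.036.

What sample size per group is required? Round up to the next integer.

n = 784 per group

n = (z_{α/2} + z_β)² · [p₁(1−p₁) + p₂(1−p₂)] / (p₁ − p₂)²
  = (1.960 + 1.036)² · (0.58·0.42 + 0.48·0.52) / (0.10)²
  = (2.996)² · (0.2436 + 0.2496) / 0.0100
  = 8.9760 · 0.4932 / 0.0100
  = 442.70
Design effect: 1.77 × 442.70 = 783.57.
Round up → n = 784 per group.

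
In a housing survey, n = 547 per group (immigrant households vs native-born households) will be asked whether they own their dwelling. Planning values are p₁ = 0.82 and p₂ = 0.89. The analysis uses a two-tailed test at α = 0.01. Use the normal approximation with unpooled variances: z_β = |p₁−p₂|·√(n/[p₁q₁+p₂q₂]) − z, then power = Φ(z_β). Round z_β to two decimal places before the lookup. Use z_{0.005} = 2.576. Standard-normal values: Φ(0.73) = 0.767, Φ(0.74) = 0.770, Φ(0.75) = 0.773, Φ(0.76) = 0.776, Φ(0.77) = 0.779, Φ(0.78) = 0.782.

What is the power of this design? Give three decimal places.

z_β = |p₁−p₂|·√(n/[p₁q₁+p₂q₂]) − z_{α/2}
    = 0.07 · √(547/0.2455) − 2.576
    = 0.07 · 47.2028 − 2.576
    = 3.3042 − 2.576 = 0.7282 → 0.73
Power = Φ(0.73) = 0.767.

Power ≈ 0.767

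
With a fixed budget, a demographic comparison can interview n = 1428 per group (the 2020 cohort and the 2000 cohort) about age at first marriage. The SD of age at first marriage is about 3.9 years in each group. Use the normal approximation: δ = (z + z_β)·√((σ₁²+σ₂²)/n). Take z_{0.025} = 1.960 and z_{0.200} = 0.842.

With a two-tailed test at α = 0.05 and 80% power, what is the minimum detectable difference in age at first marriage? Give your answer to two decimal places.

Minimum detectable difference ≈ 0.41 years

δ = (z_{α/2} + z_β) · √((σ₁²+σ₂²)/n)
  = (1.960 + 0.842) · √(30.42/1428)
  = 2.802 · √0.0213
  = 2.802 · 0.1460
  = 0.4090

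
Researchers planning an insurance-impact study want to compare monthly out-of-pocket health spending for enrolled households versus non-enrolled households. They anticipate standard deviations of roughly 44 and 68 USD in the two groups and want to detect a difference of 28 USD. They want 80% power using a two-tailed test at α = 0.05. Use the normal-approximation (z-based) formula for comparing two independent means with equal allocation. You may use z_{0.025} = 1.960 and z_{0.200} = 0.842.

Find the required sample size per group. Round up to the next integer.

n = (z_{α/2} + z_β)² · (σ₁² + σ₂²) / δ²
  = (1.960 + 0.842)² · (44² + 68² = 6560) / 28²
  = 7.8512 · 6560 / 784
  = 65.69
Round up → n = 66 per group.

n = 66 per group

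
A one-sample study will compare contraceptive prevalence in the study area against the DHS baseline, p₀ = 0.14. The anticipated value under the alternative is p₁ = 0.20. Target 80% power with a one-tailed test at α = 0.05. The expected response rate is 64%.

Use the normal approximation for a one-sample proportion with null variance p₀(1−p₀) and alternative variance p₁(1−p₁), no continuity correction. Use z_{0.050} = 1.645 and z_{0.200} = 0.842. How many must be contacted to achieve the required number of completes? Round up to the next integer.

n = [z_α·√(p₀q₀) + z_β·√(p₁q₁)]² / (p₁ − p₀)²
  = [1.645·√(0.14·0.86) + 0.842·√(0.20·0.80)]² / (0.06)²
  = [1.645·0.3470 + 0.842·0.4000]² / 0.0036
  = [0.9076]² / 0.0036
  = 228.81
Adjust for 64% response: 228.81 / 0.64 = 357.52.
Round up → n = 358.

n = 358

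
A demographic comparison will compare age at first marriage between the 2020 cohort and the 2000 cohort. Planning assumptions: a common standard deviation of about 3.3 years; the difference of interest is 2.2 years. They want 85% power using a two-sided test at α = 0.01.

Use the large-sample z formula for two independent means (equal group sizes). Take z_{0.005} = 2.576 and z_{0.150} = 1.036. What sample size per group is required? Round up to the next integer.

n = (z_{α/2} + z_β)² · (σ₁² + σ₂²) / δ²
  = (2.576 + 1.036)² · (2·3.3² = 21.78) / 2.2²
  = 13.0465 · 21.78 / 4.84
  = 58.71
Round up → n = 59 per group.

n = 59 per group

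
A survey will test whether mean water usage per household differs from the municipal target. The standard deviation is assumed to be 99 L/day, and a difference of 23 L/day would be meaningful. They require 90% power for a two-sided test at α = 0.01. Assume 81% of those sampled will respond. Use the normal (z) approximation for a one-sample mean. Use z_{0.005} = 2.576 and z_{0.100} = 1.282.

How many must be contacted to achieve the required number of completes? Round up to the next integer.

n = 341

n = (z_{α/2} + z_β)² · σ² / δ²
  = (2.576 + 1.282)² · 99² / 23²
  = 14.8842 · 9801 / 529
  = 275.77
Adjust for 81% response: 275.77 / 0.81 = 340.45.
Round up → n = 341.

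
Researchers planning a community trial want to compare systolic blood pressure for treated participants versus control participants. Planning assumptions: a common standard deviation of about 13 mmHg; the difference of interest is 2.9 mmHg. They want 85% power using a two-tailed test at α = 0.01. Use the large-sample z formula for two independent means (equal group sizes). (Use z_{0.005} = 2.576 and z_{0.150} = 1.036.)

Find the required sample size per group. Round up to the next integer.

n = 525 per group

n = (z_{α/2} + z_β)² · (σ₁² + σ₂²) / δ²
  = (2.576 + 1.036)² · (2·13² = 338) / 2.9²
  = 13.0465 · 338 / 8.41
  = 524.34
Round up → n = 525 per group.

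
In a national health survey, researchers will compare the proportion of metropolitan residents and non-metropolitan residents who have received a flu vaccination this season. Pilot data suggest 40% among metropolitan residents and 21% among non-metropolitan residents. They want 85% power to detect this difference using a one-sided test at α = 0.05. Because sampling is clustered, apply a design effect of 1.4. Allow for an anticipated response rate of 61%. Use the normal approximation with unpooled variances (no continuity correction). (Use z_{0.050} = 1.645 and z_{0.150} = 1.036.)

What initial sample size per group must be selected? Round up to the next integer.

n = (z_α + z_β)² · [p₁(1−p₁) + p₂(1−p₂)] / (p₁ − p₂)²
  = (1.645 + 1.036)² · (0.40·0.60 + 0.21·0.79) / (0.19)²
  = (2.681)² · (0.2400 + 0.1659) / 0.0361
  = 7.1878 · 0.4059 / 0.0361
  = 80.82
Design effect: 1.4 × 80.82 = 113.14.
Adjust for 61% response: 113.14 / 0.61 = 185.48.
Round up → n = 186 per group.

n = 186 per group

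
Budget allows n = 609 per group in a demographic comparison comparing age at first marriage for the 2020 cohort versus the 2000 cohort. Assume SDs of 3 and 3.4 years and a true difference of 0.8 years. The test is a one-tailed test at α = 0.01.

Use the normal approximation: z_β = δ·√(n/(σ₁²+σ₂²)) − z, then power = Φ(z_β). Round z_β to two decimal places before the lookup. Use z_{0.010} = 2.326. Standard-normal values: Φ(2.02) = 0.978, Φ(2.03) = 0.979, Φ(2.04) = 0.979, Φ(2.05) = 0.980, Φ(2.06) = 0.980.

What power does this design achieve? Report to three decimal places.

z_β = δ·√(n/(σ₁²+σ₂²)) − z_α
    = 0.8 · √(609/20.56) − 2.326
    = 0.8 · 5.44248 − 2.326
    = 4.3540 − 2.326 = 2.0280 → 2.03
Power = Φ(2.03) = 0.979.

Power ≈ 0.979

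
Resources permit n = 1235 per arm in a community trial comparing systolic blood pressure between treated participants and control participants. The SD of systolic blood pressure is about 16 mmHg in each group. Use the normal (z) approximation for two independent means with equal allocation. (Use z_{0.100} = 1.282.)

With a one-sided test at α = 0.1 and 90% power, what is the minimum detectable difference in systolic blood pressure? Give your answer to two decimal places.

δ = (z_α + z_β) · √((σ₁²+σ₂²)/n)
  = (1.282 + 1.282) · √(512/1235)
  = 2.564 · √0.41457
  = 2.564 · 0.6439
  = 1.6509

Minimum detectable difference ≈ 1.65 mmHg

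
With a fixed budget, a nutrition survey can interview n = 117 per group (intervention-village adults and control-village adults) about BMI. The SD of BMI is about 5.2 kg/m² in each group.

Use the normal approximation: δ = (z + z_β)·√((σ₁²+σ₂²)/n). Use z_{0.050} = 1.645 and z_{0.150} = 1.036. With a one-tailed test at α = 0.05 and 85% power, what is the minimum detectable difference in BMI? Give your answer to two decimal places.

Minimum detectable difference ≈ 1.82 kg/m²

δ = (z_α + z_β) · √((σ₁²+σ₂²)/n)
  = (1.645 + 1.036) · √(54.08/117)
  = 2.681 · √0.46222
  = 2.681 · 0.6799
  = 1.8227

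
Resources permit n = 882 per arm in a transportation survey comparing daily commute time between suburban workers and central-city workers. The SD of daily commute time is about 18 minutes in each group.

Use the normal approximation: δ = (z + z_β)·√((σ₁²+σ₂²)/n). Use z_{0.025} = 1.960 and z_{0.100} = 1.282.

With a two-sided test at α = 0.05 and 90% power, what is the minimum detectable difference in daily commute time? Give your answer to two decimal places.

δ = (z_{α/2} + z_β) · √((σ₁²+σ₂²)/n)
  = (1.960 + 1.282) · √(648/882)
  = 3.242 · √0.73469
  = 3.242 · 0.8571
  = 2.7789

Minimum detectable difference ≈ 2.78 minutes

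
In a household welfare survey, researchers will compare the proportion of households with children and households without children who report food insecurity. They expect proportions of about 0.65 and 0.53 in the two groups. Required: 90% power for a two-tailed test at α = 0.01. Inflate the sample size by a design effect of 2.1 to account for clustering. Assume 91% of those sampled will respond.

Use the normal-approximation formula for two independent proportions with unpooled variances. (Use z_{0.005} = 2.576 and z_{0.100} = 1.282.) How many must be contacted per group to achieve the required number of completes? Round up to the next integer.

n = (z_{α/2} + z_β)² · [p₁(1−p₁) + p₂(1−p₂)] / (p₁ − p₂)²
  = (2.576 + 1.282)² · (0.65·0.35 + 0.53·0.47) / (0.12)²
  = (3.858)² · (0.2275 + 0.2491) / 0.0144
  = 14.8842 · 0.4766 / 0.0144
  = 492.62
Design effect: 2.1 × 492.62 = 1034.51.
Adjust for 91% response: 1034.51 / 0.91 = 1136.83.
Round up → n = 1137 per group.

n = 1137 per group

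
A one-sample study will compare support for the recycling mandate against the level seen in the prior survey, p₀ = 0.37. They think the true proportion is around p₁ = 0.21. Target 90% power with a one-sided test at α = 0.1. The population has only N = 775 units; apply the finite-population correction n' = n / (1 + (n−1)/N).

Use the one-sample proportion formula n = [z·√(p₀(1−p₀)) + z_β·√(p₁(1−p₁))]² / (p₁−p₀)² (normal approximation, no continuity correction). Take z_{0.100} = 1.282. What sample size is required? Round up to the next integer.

n = 48

n = [z_α·√(p₀q₀) + z_β·√(p₁q₁)]² / (p₁ − p₀)²
  = [1.282·√(0.37·0.63) + 1.282·√(0.21·0.79)]² / (-0.16)²
  = [1.282·0.4828 + 1.282·0.4073]² / 0.0256
  = [1.1411]² / 0.0256
  = 50.87
Finite-population correction (N = 775): 50.87 / (1 + (50.87 − 1)/775) = 47.79.
Round up → n = 48.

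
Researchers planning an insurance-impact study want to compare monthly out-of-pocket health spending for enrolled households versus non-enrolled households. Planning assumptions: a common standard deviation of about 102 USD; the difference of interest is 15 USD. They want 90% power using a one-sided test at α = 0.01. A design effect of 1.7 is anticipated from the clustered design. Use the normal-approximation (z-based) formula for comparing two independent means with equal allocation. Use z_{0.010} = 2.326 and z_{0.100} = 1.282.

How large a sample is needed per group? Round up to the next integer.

n = (z_α + z_β)² · (σ₁² + σ₂²) / δ²
  = (2.326 + 1.282)² · (2·102² = 20808) / 15²
  = 13.0177 · 20808 / 225
  = 1203.87
Design effect: 1.7 × 1203.87 = 2046.59.
Round up → n = 2047 per group.

n = 2047 per group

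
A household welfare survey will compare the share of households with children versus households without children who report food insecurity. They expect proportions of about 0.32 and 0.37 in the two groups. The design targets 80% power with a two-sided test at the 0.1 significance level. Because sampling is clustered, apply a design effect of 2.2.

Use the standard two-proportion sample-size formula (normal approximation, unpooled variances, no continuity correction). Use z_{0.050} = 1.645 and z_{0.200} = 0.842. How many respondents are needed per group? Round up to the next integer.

n = 2454 per group

n = (z_{α/2} + z_β)² · [p₁(1−p₁) + p₂(1−p₂)] / (p₁ − p₂)²
  = (1.645 + 0.842)² · (0.32·0.68 + 0.37·0.63) / (-0.05)²
  = (2.487)² · (0.2176 + 0.2331) / 0.0025
  = 6.1852 · 0.4507 / 0.0025
  = 1115.06
Design effect: 2.2 × 1115.06 = 2453.14.
Round up → n = 2454 per group.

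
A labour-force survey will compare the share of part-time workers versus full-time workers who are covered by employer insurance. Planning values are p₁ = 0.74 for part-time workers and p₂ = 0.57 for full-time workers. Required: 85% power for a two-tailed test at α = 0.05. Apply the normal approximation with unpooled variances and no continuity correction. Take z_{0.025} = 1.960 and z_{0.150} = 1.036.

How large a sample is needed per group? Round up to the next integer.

n = 136 per group

n = (z_{α/2} + z_β)² · [p₁(1−p₁) + p₂(1−p₂)] / (p₁ − p₂)²
  = (1.960 + 1.036)² · (0.74·0.26 + 0.57·0.43) / (0.17)²
  = (2.996)² · (0.1924 + 0.2451) / 0.0289
  = 8.9760 · 0.4375 / 0.0289
  = 135.88
Round up → n = 136 per group.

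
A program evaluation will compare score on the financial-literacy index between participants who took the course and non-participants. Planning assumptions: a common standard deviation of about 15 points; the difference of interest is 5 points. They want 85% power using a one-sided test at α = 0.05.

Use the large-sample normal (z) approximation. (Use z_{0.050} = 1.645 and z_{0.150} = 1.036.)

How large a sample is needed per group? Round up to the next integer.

n = (z_α + z_β)² · (σ₁² + σ₂²) / δ²
  = (1.645 + 1.036)² · (2·15² = 450) / 5²
  = 7.1878 · 450 / 25
  = 129.38
Round up → n = 130 per group.

n = 130 per group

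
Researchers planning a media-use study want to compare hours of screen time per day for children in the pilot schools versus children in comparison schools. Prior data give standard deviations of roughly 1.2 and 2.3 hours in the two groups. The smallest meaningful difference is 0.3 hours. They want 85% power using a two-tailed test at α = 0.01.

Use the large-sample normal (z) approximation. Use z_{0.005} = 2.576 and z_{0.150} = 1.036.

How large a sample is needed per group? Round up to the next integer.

n = (z_{α/2} + z_β)² · (σ₁² + σ₂²) / δ²
  = (2.576 + 1.036)² · (1.2² + 2.3² = 6.73) / 0.3²
  = 13.0465 · 6.73 / 0.09
  = 975.59
Round up → n = 976 per group.

n = 976 per group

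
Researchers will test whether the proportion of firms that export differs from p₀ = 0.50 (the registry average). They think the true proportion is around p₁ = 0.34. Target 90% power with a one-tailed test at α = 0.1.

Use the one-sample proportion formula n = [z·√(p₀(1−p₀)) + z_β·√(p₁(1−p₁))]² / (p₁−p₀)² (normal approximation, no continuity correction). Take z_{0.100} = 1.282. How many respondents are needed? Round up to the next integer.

n = [z_α·√(p₀q₀) + z_β·√(p₁q₁)]² / (p₁ − p₀)²
  = [1.282·√(0.50·0.50) + 1.282·√(0.34·0.66)]² / (-0.16)²
  = [1.282·0.5000 + 1.282·0.4737]² / 0.0256
  = [1.2483]² / 0.0256
  = 60.87
Round up → n = 61.

n = 61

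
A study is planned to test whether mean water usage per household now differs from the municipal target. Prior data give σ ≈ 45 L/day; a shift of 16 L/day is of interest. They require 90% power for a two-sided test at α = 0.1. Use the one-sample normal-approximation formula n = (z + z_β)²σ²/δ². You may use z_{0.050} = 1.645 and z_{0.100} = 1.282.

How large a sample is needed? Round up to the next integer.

n = 68

n = (z_{α/2} + z_β)² · σ² / δ²
  = (1.645 + 1.282)² · 45² / 16²
  = 8.5673 · 2025 / 256
  = 67.77
Round up → n = 68.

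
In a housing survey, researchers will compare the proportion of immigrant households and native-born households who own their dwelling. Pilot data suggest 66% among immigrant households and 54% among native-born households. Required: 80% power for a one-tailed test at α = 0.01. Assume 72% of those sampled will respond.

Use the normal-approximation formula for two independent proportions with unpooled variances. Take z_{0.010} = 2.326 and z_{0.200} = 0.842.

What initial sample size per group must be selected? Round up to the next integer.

n = (z_α + z_β)² · [p₁(1−p₁) + p₂(1−p₂)] / (p₁ − p₂)²
  = (2.326 + 0.842)² · (0.66·0.34 + 0.54·0.46) / (0.12)²
  = (3.168)² · (0.2244 + 0.2484) / 0.0144
  = 10.0362 · 0.4728 / 0.0144
  = 329.52
Adjust for 72% response: 329.52 / 0.72 = 457.67.
Round up → n = 458 per group.

n = 458 per group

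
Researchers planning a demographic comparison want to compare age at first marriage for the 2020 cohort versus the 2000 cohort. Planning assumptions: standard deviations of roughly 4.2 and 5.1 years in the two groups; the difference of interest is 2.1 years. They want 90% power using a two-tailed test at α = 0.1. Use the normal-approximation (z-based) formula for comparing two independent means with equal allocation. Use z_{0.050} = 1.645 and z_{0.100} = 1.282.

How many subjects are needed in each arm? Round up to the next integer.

n = 85 per group

n = (z_{α/2} + z_β)² · (σ₁² + σ₂²) / δ²
  = (1.645 + 1.282)² · (4.2² + 5.1² = 43.65) / 2.1²
  = 8.5673 · 43.65 / 4.41
  = 84.80
Round up → n = 85 per group.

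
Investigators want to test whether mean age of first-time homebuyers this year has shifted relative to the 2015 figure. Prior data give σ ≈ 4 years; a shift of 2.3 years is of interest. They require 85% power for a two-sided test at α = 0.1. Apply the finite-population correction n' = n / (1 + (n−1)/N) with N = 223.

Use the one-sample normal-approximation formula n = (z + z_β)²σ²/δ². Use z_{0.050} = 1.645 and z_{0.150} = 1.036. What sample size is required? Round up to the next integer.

n = 20

n = (z_{α/2} + z_β)² · σ² / δ²
  = (1.645 + 1.036)² · 4² / 2.3²
  = 7.1878 · 16 / 5.29
  = 21.74
Finite-population correction (N = 223): 21.74 / (1 + (21.74 − 1)/223) = 19.89.
Round up → n = 20.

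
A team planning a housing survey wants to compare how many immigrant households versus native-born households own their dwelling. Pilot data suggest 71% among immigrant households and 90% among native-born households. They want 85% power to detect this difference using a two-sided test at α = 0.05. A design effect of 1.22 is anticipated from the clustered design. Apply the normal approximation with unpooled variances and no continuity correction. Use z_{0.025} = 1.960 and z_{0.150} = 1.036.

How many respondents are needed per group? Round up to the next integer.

n = (z_{α/2} + z_β)² · [p₁(1−p₁) + p₂(1−p₂)] / (p₁ − p₂)²
  = (1.960 + 1.036)² · (0.71·0.29 + 0.90·0.10) / (-0.19)²
  = (2.996)² · (0.2059 + 0.0900) / 0.0361
  = 8.9760 · 0.2959 / 0.0361
  = 73.57
Design effect: 1.22 × 73.57 = 89.76.
Round up → n = 90 per group.

n = 90 per group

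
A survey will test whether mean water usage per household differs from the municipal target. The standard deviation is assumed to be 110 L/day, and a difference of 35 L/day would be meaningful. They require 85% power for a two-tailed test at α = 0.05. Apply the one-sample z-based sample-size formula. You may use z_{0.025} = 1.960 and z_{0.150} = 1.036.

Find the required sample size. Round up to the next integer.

n = (z_{α/2} + z_β)² · σ² / δ²
  = (1.960 + 1.036)² · 110² / 35²
  = 8.9760 · 12100 / 1225
  = 88.66
Round up → n = 89.

n = 89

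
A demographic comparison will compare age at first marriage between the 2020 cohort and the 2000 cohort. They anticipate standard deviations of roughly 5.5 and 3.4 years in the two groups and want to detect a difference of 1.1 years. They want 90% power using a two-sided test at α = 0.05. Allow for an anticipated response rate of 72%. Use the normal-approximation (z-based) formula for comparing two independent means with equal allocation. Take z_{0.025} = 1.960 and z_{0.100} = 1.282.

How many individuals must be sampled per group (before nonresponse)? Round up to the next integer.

n = 505 per group

n = (z_{α/2} + z_β)² · (σ₁² + σ₂²) / δ²
  = (1.960 + 1.282)² · (5.5² + 3.4² = 41.81) / 1.1²
  = 10.5106 · 41.81 / 1.21
  = 363.18
Adjust for 72% response: 363.18 / 0.72 = 504.42.
Round up → n = 505 per group.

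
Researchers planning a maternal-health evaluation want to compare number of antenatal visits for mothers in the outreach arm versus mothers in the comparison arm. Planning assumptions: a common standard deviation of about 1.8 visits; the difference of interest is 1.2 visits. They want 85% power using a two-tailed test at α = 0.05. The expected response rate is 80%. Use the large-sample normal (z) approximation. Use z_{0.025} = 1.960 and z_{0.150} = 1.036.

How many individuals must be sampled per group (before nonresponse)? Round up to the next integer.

n = 51 per group

n = (z_{α/2} + z_β)² · (σ₁² + σ₂²) / δ²
  = (1.960 + 1.036)² · (2·1.8² = 6.48) / 1.2²
  = 8.9760 · 6.48 / 1.44
  = 40.39
Adjust for 80% response: 40.39 / 0.80 = 50.49.
Round up → n = 51 per group.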